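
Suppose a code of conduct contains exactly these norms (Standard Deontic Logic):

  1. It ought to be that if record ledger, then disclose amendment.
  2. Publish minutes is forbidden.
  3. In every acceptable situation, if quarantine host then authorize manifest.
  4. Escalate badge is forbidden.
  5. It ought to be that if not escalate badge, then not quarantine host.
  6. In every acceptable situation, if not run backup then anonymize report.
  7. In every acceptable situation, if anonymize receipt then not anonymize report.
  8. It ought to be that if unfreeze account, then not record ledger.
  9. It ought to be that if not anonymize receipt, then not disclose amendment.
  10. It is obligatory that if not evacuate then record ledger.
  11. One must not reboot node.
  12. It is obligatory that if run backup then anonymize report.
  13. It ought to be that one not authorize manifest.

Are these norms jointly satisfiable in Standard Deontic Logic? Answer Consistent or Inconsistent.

Consistent

Premise 3 is O(quarantine_host → authorize_manifest), but O(quarantine_host) is not derivable from the premises, so it does not yield O(authorize_manifest).
So O(authorize_manifest) is not derivable, and the apparent clash with O(¬authorize_manifest) does not arise.
A world satisfying every obligation exists (e.g. anonymize_receipt=false, anonymize_report=true, authorize_manifest=false, disclose_amendment=false, escalate_badge=false, evacuate=true, publish_minutes=false, quarantine_host=false, reboot_node=false, record_ledger=false, run_backup=false, unfreeze_account=false); no atom is both obligatory and forbidden, so the set is consistent.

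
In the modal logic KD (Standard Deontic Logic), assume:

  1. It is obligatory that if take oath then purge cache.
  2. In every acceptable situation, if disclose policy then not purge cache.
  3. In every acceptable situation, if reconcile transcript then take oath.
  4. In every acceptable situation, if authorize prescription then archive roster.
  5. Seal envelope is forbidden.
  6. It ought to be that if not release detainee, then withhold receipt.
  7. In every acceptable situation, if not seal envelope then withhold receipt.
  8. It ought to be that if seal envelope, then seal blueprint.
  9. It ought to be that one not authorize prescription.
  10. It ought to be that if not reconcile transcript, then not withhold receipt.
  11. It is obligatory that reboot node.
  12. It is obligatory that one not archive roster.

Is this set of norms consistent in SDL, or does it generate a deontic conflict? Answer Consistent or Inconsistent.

Consistent

Premise 4 is O(authorize_prescription → archive_roster), but O(authorize_prescription) is not derivable from the premises, so it does not yield O(archive_roster).
So O(archive_roster) is not derivable, and the apparent clash with O(¬archive_roster) does not arise.
A world satisfying every obligation exists (e.g. archive_roster=false, authorize_prescription=false, disclose_policy=false, purge_cache=true, reboot_node=true, reconcile_transcript=true, release_detainee=false, seal_blueprint=false, seal_envelope=false, take_oath=true, withhold_receipt=true); no atom is both obligatory and forbidden, so the set is consistent.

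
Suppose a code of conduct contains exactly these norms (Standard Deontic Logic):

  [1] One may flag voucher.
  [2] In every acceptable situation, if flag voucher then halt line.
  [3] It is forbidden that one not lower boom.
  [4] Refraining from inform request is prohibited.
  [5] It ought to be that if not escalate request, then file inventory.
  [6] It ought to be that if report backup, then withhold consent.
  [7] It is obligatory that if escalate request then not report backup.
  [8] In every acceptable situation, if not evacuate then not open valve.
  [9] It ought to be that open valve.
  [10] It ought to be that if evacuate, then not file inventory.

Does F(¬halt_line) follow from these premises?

Premise 2 is O(flag_voucher → halt_line), but O(flag_voucher) is not derivable from the premises (the permission P(flag_voucher) asserts only ¬O(¬flag_voucher), not O(flag_voucher)), so it does not yield O(halt_line).
No other premise forces O(halt_line). An ideal world satisfying every premise can still have ¬halt_line true, so F(¬halt_line) is not derivable.

No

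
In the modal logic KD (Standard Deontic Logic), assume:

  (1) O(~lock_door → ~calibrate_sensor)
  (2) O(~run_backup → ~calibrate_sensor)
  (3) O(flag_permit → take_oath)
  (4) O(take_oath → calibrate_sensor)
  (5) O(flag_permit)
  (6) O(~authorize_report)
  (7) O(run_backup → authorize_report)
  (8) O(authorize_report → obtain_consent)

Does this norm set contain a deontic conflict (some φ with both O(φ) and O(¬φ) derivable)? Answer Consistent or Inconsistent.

Inconsistent

From premise 6 we have O(~authorize_report).
Premise 7 is O(run_backup → authorize_report); contrapositively O(~authorize_report → ~run_backup). Since O(~authorize_report) holds, K gives O(~run_backup).
Premise 2 is O(~run_backup → ~calibrate_sensor); since O(~run_backup), deontic closure gives O(~calibrate_sensor).
Premise 4, O(take_oath → calibrate_sensor), contraposes to O(~calibrate_sensor → ~take_oath); with O(~calibrate_sensor) we get O(~take_oath).
The contrapositive of premise 3 (O(flag_permit → take_oath)) is O(~take_oath → ~flag_permit), and O(~take_oath) is already established, so O(~flag_permit).
But premise 5 directly asserts O(flag_permit).
We now have both O(~flag_permit) and O(flag_permit) — flag_permit is simultaneously obligatory and forbidden, violating the D-axiom.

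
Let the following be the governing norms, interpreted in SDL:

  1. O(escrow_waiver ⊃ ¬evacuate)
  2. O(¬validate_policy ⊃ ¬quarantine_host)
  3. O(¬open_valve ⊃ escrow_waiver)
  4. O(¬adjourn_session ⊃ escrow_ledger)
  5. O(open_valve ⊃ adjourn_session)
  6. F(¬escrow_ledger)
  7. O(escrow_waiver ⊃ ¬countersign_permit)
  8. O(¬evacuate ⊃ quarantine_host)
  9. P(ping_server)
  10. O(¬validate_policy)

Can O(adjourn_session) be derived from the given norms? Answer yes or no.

Yes

From premise 10 we have O(¬validate_policy).
From O(¬validate_policy) and premise 2, O(¬validate_policy ⊃ ¬quarantine_host), we obtain O(¬quarantine_host).
The contrapositive of premise 8 (O(¬evacuate ⊃ quarantine_host)) is O(¬quarantine_host ⊃ evacuate), and O(¬quarantine_host) is already established, so O(evacuate).
The contrapositive of premise 1 (O(escrow_waiver ⊃ ¬evacuate)) is O(evacuate ⊃ ¬escrow_waiver), and O(evacuate) is already established, so O(¬escrow_waiver).
Premise 3, O(¬open_valve ⊃ escrow_waiver), contraposes to O(¬escrow_waiver ⊃ open_valve); with O(¬escrow_waiver) we get O(open_valve).
Applying K to premise 5 (O(open_valve ⊃ adjourn_session)) and O(open_valve) yields O(adjourn_session).
Premises 4, 6, 7, 9 do not contribute to this derivation.
So O(adjourn_session) follows.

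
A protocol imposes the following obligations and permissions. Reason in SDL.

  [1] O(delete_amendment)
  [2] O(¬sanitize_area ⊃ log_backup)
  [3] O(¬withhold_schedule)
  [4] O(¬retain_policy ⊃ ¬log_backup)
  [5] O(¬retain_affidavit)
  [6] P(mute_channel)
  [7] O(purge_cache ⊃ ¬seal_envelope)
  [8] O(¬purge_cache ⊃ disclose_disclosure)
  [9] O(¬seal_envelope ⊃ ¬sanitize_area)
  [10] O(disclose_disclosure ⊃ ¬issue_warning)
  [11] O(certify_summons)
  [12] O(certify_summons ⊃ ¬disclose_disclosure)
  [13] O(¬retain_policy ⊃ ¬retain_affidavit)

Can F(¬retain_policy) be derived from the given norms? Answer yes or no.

Premise 11 gives O(certify_summons).
From O(certify_summons) and premise 12, O(certify_summons ⊃ ¬disclose_disclosure), we obtain O(¬disclose_disclosure).
Premise 8, O(¬purge_cache ⊃ disclose_disclosure), contraposes to O(¬disclose_disclosure ⊃ purge_cache); with O(¬disclose_disclosure) we get O(purge_cache).
Applying K to premise 7 (O(purge_cache ⊃ ¬seal_envelope)) and O(purge_cache) yields O(¬seal_envelope).
From O(¬seal_envelope) and premise 9, O(¬seal_envelope ⊃ ¬sanitize_area), we obtain O(¬sanitize_area).
Premise 2 is O(¬sanitize_area ⊃ log_backup); since O(¬sanitize_area), deontic closure gives O(log_backup).
Premise 4, O(¬retain_policy ⊃ ¬log_backup), contraposes to O(log_backup ⊃ retain_policy); with O(log_backup) we get O(retain_policy).
Premises 1, 3, 5, 6, 10, 13 do not contribute to this derivation.
So O(retain_policy) holds, i.e. F(¬retain_policy). The claim follows.

Yes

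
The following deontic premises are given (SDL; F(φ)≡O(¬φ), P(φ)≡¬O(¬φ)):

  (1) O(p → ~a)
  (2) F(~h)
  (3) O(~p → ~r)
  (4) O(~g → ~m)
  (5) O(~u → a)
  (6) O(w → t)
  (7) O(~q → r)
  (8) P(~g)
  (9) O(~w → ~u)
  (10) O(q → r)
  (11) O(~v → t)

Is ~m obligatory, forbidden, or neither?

Premise 4 is O(~g → ~m), but O(~g) is not derivable from the premises (the permission P(~g) asserts only ~O(g), not O(~g)), so it does not yield O(~m).
No premise or chain of K-axiom applications forces O(~m), and none forces O(m). So ~m is neither obligatory nor forbidden under these norms.

Neither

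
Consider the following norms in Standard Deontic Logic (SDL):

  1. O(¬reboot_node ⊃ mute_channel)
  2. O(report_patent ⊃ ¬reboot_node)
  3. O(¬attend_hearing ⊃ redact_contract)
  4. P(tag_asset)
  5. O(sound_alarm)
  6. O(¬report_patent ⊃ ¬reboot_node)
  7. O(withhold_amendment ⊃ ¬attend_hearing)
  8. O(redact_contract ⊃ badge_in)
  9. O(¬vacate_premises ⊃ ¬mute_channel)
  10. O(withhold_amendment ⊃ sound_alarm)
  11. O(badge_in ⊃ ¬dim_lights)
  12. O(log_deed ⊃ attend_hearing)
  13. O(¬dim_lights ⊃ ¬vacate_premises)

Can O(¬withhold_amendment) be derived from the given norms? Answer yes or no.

Yes

Premises 2 and 6 are O(report_patent ⊃ ¬reboot_node) and O(¬report_patent ⊃ ¬reboot_node); every ideal world satisfies report_patent or ¬report_patent, so in either case ¬reboot_node holds — hence O(¬reboot_node).
Applying K to premise 1 (O(¬reboot_node ⊃ mute_channel)) and O(¬reboot_node) yields O(mute_channel).
Premise 9 is O(¬vacate_premises ⊃ ¬mute_channel); contrapositively O(mute_channel ⊃ vacate_premises). Since O(mute_channel) holds, K gives O(vacate_premises).
The contrapositive of premise 13 (O(¬dim_lights ⊃ ¬vacate_premises)) is O(vacate_premises ⊃ dim_lights), and O(vacate_premises) is already established, so O(dim_lights).
Premise 11 is O(badge_in ⊃ ¬dim_lights); contrapositively O(dim_lights ⊃ ¬badge_in). Since O(dim_lights) holds, K gives O(¬badge_in).
Premise 8 is O(redact_contract ⊃ badge_in); contrapositively O(¬badge_in ⊃ ¬redact_contract). Since O(¬badge_in) holds, K gives O(¬redact_contract).
Premise 3, O(¬attend_hearing ⊃ redact_contract), contraposes to O(¬redact_contract ⊃ attend_hearing); with O(¬redact_contract) we get O(attend_hearing).
Premise 7, O(withhold_amendment ⊃ ¬attend_hearing), contraposes to O(attend_hearing ⊃ ¬withhold_amendment); with O(attend_hearing) we get O(¬withhold_amendment).
Premises 4, 5, 10, 12 do not contribute to this derivation.
So O(¬withhold_amendment) follows.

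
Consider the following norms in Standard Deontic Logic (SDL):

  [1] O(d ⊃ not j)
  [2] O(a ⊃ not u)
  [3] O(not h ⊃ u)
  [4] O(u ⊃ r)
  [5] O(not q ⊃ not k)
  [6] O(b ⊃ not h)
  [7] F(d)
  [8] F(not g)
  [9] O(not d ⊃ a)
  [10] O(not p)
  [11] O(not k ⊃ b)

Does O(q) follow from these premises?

Premise 7 is F(d), i.e. O(not d).
With premise 9, O(not d ⊃ a), the K-axiom yields O(a).
From O(a) and premise 2, O(a ⊃ not u), we obtain O(not u).
The contrapositive of premise 3 (O(not h ⊃ u)) is O(not u ⊃ h), and O(not u) is already established, so O(h).
Premise 6, O(b ⊃ not h), contraposes to O(h ⊃ not b); with O(h) we get O(not b).
The contrapositive of premise 11 (O(not k ⊃ b)) is O(not b ⊃ k), and O(not b) is already established, so O(k).
Premise 5 is O(not q ⊃ not k); contrapositively O(k ⊃ q). Since O(k) holds, K gives O(q).
Premises 1, 4, 8, 10 do not contribute to this derivation.
So O(q) follows.

Yes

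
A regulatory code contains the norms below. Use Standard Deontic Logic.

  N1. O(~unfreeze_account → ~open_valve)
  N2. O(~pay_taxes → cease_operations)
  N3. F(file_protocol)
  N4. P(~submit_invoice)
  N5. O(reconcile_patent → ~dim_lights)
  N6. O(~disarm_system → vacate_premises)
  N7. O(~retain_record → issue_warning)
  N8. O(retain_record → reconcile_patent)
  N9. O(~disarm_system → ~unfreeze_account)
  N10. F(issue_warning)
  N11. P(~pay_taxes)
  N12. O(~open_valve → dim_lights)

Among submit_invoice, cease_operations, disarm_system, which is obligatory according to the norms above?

Premise 10 is F(issue_warning), i.e. O(~issue_warning).
The contrapositive of premise 7 (O(~retain_record → issue_warning)) is O(~issue_warning → retain_record), and O(~issue_warning) is already established, so O(retain_record).
Premise 8 is O(retain_record → reconcile_patent); since O(retain_record), deontic closure gives O(reconcile_patent).
Applying K to premise 5 (O(reconcile_patent → ~dim_lights)) and O(reconcile_patent) yields O(~dim_lights).
Premise 12, O(~open_valve → dim_lights), contraposes to O(~dim_lights → open_valve); with O(~dim_lights) we get O(open_valve).
The contrapositive of premise 1 (O(~unfreeze_account → ~open_valve)) is O(open_valve → unfreeze_account), and O(open_valve) is already established, so O(unfreeze_account).
Premise 9, O(~disarm_system → ~unfreeze_account), contraposes to O(unfreeze_account → disarm_system); with O(unfreeze_account) we get O(disarm_system).
So O(disarm_system) holds — disarm_system is obligatory. None of the other listed options is made obligatory by any chain of premises.

disarm_system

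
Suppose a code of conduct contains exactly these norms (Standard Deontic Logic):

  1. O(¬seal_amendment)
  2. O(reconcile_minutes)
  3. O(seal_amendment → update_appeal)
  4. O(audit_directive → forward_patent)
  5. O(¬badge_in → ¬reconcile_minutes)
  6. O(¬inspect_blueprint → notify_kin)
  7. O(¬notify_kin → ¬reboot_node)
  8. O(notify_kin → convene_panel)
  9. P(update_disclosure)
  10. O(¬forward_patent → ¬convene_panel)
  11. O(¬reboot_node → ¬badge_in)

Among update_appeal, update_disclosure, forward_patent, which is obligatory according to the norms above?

forward_patent

From premise 2 we have O(reconcile_minutes).
Premise 5 is O(¬badge_in → ¬reconcile_minutes); contrapositively O(reconcile_minutes → badge_in). Since O(reconcile_minutes) holds, K gives O(badge_in).
The contrapositive of premise 11 (O(¬reboot_node → ¬badge_in)) is O(badge_in → reboot_node), and O(badge_in) is already established, so O(reboot_node).
The contrapositive of premise 7 (O(¬notify_kin → ¬reboot_node)) is O(reboot_node → notify_kin), and O(reboot_node) is already established, so O(notify_kin).
Premise 8 is O(notify_kin → convene_panel); since O(notify_kin), deontic closure gives O(convene_panel).
The contrapositive of premise 10 (O(¬forward_patent → ¬convene_panel)) is O(convene_panel → forward_patent), and O(convene_panel) is already established, so O(forward_patent).
So O(forward_patent) holds — forward_patent is obligatory. None of the other listed options is made obligatory by any chain of premises.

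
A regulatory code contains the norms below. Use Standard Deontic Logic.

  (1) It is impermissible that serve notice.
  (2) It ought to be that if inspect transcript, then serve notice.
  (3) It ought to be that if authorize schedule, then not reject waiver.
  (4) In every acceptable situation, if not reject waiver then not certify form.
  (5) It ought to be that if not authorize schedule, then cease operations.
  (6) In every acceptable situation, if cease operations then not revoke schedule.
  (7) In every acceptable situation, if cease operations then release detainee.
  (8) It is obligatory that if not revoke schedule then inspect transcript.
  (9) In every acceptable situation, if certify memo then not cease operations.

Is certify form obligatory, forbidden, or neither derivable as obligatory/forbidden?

Premise 1 is F(serve_notice), i.e. O(¬serve_notice).
Premise 2, O(inspect_transcript → serve_notice), contraposes to O(¬serve_notice → ¬inspect_transcript); with O(¬serve_notice) we get O(¬inspect_transcript).
Premise 8, O(¬revoke_schedule → inspect_transcript), contraposes to O(¬inspect_transcript → revoke_schedule); with O(¬inspect_transcript) we get O(revoke_schedule).
The contrapositive of premise 6 (O(cease_operations → ¬revoke_schedule)) is O(revoke_schedule → ¬cease_operations), and O(revoke_schedule) is already established, so O(¬cease_operations).
The contrapositive of premise 5 (O(¬authorize_schedule → cease_operations)) is O(¬cease_operations → authorize_schedule), and O(¬cease_operations) is already established, so O(authorize_schedule).
With premise 3, O(authorize_schedule → ¬reject_waiver), the K-axiom yields O(¬reject_waiver).
Applying K to premise 4 (O(¬reject_waiver → ¬certify_form)) and O(¬reject_waiver) yields O(¬certify_form).
Premises 7, 9 do not contribute to this derivation.
Thus O(¬certify_form), which is F(certify_form): certify_form is forbidden.

Forbidden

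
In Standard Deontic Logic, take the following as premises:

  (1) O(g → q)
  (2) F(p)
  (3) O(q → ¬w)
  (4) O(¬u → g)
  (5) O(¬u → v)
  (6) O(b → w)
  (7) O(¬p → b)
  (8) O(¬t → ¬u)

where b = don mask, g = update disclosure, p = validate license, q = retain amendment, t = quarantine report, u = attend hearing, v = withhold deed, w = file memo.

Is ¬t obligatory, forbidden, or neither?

Forbidden

Premise 2 is F(p), i.e. O(¬p).
Premise 7 is O(¬p → b); since O(¬p), deontic closure gives O(b).
From O(b) and premise 6, O(b → w), we obtain O(w).
Premise 3, O(q → ¬w), contraposes to O(w → ¬q); with O(w) we get O(¬q).
Premise 1 is O(g → q); contrapositively O(¬q → ¬g). Since O(¬q) holds, K gives O(¬g).
Premise 4, O(¬u → g), contraposes to O(¬g → u); with O(¬g) we get O(u).
Premise 8 is O(¬t → ¬u); contrapositively O(u → t). Since O(u) holds, K gives O(t).
Premise 5 does not contribute to this derivation.
Thus O(t), which is F(¬t): ¬t is forbidden.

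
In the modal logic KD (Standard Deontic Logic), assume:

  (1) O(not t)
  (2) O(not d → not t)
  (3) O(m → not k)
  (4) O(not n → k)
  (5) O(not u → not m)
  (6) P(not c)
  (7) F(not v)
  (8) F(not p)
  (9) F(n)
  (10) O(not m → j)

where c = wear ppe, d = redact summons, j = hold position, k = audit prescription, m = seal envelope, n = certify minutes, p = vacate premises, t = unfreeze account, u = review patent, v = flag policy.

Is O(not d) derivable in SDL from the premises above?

Premise 2 is O(not d → not t); even if O(not t) held, inferring O(not d) would be affirming the consequent — invalid.
No other premise forces O(not d). An ideal world satisfying every premise can still have not d false, so O(not d) is not derivable.

No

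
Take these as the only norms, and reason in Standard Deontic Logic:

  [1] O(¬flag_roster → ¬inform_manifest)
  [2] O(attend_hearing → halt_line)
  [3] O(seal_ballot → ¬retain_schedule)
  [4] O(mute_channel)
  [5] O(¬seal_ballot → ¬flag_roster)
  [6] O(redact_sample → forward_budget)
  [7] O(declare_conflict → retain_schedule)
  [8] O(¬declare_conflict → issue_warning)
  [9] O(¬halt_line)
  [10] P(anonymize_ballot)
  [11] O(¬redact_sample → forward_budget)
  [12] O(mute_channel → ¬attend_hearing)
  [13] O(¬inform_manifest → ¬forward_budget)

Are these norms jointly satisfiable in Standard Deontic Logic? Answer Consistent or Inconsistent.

Premise 2 is O(attend_hearing → halt_line), but O(attend_hearing) is not derivable from the premises, so it does not yield O(halt_line).
So O(halt_line) is not derivable, and the apparent clash with O(¬halt_line) does not arise.
A world satisfying every obligation exists (e.g. anonymize_ballot=false, attend_hearing=false, declare_conflict=false, flag_roster=true, forward_budget=true, halt_line=false, inform_manifest=true, issue_warning=true, mute_channel=true, redact_sample=false, retain_schedule=false, seal_ballot=true); no atom is both obligatory and forbidden, so the set is consistent.

Consistent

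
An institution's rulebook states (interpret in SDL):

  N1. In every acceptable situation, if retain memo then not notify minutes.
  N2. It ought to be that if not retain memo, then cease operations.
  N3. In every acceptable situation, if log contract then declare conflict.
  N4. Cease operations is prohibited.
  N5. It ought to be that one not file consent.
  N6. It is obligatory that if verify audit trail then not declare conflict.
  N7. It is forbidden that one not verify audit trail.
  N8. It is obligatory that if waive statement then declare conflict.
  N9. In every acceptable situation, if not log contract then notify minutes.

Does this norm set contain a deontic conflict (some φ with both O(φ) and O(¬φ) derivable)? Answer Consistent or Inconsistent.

F(cease_operations) at premise 4 means O(¬cease_operations).
Premise 2, O(¬retain_memo → cease_operations), contraposes to O(¬cease_operations → retain_memo); with O(¬cease_operations) we get O(retain_memo).
Premise 1 is O(retain_memo → ¬notify_minutes); since O(retain_memo), deontic closure gives O(¬notify_minutes).
Premise 9, O(¬log_contract → notify_minutes), contraposes to O(¬notify_minutes → log_contract); with O(¬notify_minutes) we get O(log_contract).
Applying K to premise 3 (O(log_contract → declare_conflict)) and O(log_contract) yields O(declare_conflict).
Premise 6, O(verify_audit_trail → ¬declare_conflict), contraposes to O(declare_conflict → ¬verify_audit_trail); with O(declare_conflict) we get O(¬verify_audit_trail).
Yet premise 7 is F(¬verify_audit_trail), i.e. O(verify_audit_trail).
We now have both O(¬verify_audit_trail) and O(verify_audit_trail) — verify_audit_trail is simultaneously obligatory and forbidden, violating the D-axiom.

Inconsistent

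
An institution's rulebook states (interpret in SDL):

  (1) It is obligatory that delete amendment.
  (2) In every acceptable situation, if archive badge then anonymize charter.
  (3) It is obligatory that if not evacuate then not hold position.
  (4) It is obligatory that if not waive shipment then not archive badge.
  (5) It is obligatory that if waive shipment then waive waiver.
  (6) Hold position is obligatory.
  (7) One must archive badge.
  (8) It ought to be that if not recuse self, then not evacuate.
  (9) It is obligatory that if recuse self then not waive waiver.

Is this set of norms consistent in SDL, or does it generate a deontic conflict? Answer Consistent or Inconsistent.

Inconsistent

Premise 6 gives O(hold_position).
Premise 3, O(¬evacuate → ¬hold_position), contraposes to O(hold_position → evacuate); with O(hold_position) we get O(evacuate).
The contrapositive of premise 8 (O(¬recuse_self → ¬evacuate)) is O(evacuate → recuse_self), and O(evacuate) is already established, so O(recuse_self).
Premise 9 is O(recuse_self → ¬waive_waiver); since O(recuse_self), deontic closure gives O(¬waive_waiver).
The contrapositive of premise 5 (O(waive_shipment → waive_waiver)) is O(¬waive_waiver → ¬waive_shipment), and O(¬waive_waiver) is already established, so O(¬waive_shipment).
With premise 4, O(¬waive_shipment → ¬archive_badge), the K-axiom yields O(¬archive_badge).
But premise 7 directly asserts O(archive_badge).
We now have both O(¬archive_badge) and O(archive_badge) — archive_badge is simultaneously obligatory and forbidden, violating the D-axiom.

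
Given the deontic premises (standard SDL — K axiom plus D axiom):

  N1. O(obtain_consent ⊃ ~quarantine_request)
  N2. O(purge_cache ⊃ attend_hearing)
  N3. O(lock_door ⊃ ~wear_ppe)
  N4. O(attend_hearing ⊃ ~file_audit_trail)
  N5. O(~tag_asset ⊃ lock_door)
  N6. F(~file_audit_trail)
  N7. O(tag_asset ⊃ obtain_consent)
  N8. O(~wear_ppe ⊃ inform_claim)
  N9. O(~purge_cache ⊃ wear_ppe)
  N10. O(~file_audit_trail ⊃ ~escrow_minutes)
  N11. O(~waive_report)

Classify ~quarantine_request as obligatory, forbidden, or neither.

Obligatory

F(~file_audit_trail) at premise 6 means O(file_audit_trail).
Premise 4 is O(attend_hearing ⊃ ~file_audit_trail); contrapositively O(file_audit_trail ⊃ ~attend_hearing). Since O(file_audit_trail) holds, K gives O(~attend_hearing).
Premise 2 is O(purge_cache ⊃ attend_hearing); contrapositively O(~attend_hearing ⊃ ~purge_cache). Since O(~attend_hearing) holds, K gives O(~purge_cache).
Premise 9 is O(~purge_cache ⊃ wear_ppe); since O(~purge_cache), deontic closure gives O(wear_ppe).
Premise 3 is O(lock_door ⊃ ~wear_ppe); contrapositively O(wear_ppe ⊃ ~lock_door). Since O(wear_ppe) holds, K gives O(~lock_door).
Premise 5 is O(~tag_asset ⊃ lock_door); contrapositively O(~lock_door ⊃ tag_asset). Since O(~lock_door) holds, K gives O(tag_asset).
With premise 7, O(tag_asset ⊃ obtain_consent), the K-axiom yields O(obtain_consent).
With premise 1, O(obtain_consent ⊃ ~quarantine_request), the K-axiom yields O(~quarantine_request).
Premises 8, 10, 11 do not contribute to this derivation.
Hence ~quarantine_request is obligatory.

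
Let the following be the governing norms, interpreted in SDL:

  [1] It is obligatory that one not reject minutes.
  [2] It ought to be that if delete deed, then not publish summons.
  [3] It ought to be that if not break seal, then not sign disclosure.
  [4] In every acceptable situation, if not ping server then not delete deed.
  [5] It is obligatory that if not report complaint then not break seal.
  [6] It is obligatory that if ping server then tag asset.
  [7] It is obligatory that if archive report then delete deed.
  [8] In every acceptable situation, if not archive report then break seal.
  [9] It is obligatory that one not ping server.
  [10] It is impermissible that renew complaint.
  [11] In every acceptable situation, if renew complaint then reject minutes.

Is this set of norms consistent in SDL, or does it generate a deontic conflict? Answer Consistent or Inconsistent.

Consistent

Premise 11 is O(renew_complaint → reject_minutes), but O(renew_complaint) is not derivable from the premises, so it does not yield O(reject_minutes).
So O(reject_minutes) is not derivable, and the apparent clash with O(¬reject_minutes) does not arise.
A world satisfying every obligation exists (e.g. archive_report=false, break_seal=true, delete_deed=false, ping_server=false, publish_summons=false, reject_minutes=false, renew_complaint=false, report_complaint=true, sign_disclosure=false, tag_asset=false); no atom is both obligatory and forbidden, so the set is consistent.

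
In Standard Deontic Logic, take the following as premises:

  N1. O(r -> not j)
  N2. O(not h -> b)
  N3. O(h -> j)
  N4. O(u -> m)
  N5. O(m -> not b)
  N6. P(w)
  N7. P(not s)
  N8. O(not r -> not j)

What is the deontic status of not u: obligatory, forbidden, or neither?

Premises 8 and 1 are O(not r -> not j) and O(r -> not j); every ideal world satisfies not r or r, so in either case not j holds — hence O(not j).
Premise 3 is O(h -> j); contrapositively O(not j -> not h). Since O(not j) holds, K gives O(not h).
From O(not h) and premise 2, O(not h -> b), we obtain O(b).
Premise 5, O(m -> not b), contraposes to O(b -> not m); with O(b) we get O(not m).
Premise 4 is O(u -> m); contrapositively O(not m -> not u). Since O(not m) holds, K gives O(not u).
Premises 6, 7 do not contribute to this derivation.
Hence not u is obligatory.

Obligatory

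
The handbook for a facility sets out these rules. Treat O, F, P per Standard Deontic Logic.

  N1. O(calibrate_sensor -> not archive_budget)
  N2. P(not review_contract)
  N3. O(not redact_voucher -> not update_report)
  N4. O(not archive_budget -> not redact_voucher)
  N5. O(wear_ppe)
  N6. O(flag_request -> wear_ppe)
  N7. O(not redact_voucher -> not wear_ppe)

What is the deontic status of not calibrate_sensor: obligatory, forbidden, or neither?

Premise 5 states O(wear_ppe) outright.
The contrapositive of premise 7 (O(not redact_voucher -> not wear_ppe)) is O(wear_ppe -> redact_voucher), and O(wear_ppe) is already established, so O(redact_voucher).
Premise 4 is O(not archive_budget -> not redact_voucher); contrapositively O(redact_voucher -> archive_budget). Since O(redact_voucher) holds, K gives O(archive_budget).
The contrapositive of premise 1 (O(calibrate_sensor -> not archive_budget)) is O(archive_budget -> not calibrate_sensor), and O(archive_budget) is already established, so O(not calibrate_sensor).
Premises 2, 3, 6 do not contribute to this derivation.
Hence not calibrate_sensor is obligatory.

Obligatory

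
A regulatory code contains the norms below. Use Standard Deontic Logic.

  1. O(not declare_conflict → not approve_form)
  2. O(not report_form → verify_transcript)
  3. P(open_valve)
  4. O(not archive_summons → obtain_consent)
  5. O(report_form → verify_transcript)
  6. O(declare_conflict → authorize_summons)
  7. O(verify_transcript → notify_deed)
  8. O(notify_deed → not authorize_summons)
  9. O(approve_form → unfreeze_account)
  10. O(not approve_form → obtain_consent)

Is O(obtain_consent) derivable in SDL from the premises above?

Yes

Premises 2 and 5 cover both cases: O(not report_form → verify_transcript) and O(report_form → verify_transcript). Since not report_form ∨ report_form is a tautology, O(verify_transcript) follows.
From O(verify_transcript) and premise 7, O(verify_transcript → notify_deed), we obtain O(notify_deed).
Premise 8 is O(notify_deed → not authorize_summons); since O(notify_deed), deontic closure gives O(not authorize_summons).
Premise 6 is O(declare_conflict → authorize_summons); contrapositively O(not authorize_summons → not declare_conflict). Since O(not authorize_summons) holds, K gives O(not declare_conflict).
With premise 1, O(not declare_conflict → not approve_form), the K-axiom yields O(not approve_form).
Premise 10 is O(not approve_form → obtain_consent); since O(not approve_form), deontic closure gives O(obtain_consent).
Premises 3, 4, 9 do not contribute to this derivation.
So O(obtain_consent) follows.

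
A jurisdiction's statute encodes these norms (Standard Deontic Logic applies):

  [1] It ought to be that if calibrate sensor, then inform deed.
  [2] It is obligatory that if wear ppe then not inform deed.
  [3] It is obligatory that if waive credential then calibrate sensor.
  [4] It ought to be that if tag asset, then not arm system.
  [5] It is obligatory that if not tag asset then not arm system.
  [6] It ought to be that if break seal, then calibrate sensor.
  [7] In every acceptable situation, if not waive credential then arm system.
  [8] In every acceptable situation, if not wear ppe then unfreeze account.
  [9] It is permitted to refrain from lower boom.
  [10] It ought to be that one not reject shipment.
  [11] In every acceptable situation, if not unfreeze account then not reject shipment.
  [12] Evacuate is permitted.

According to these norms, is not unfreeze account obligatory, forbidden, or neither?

Premises 5 and 4 are O(¬tag_asset → ¬arm_system) and O(tag_asset → ¬arm_system); every ideal world satisfies ¬tag_asset or tag_asset, so in either case ¬arm_system holds — hence O(¬arm_system).
The contrapositive of premise 7 (O(¬waive_credential → arm_system)) is O(¬arm_system → waive_credential), and O(¬arm_system) is already established, so O(waive_credential).
Applying K to premise 3 (O(waive_credential → calibrate_sensor)) and O(waive_credential) yields O(calibrate_sensor).
With premise 1, O(calibrate_sensor → inform_deed), the K-axiom yields O(inform_deed).
The contrapositive of premise 2 (O(wear_ppe → ¬inform_deed)) is O(inform_deed → ¬wear_ppe), and O(inform_deed) is already established, so O(¬wear_ppe).
Premise 8 is O(¬wear_ppe → unfreeze_account); since O(¬wear_ppe), deontic closure gives O(unfreeze_account).
Premises 6, 9, 10, 11, 12 do not contribute to this derivation.
Thus O(unfreeze_account), which is F(¬unfreeze_account): ¬unfreeze_account is forbidden.

Forbidden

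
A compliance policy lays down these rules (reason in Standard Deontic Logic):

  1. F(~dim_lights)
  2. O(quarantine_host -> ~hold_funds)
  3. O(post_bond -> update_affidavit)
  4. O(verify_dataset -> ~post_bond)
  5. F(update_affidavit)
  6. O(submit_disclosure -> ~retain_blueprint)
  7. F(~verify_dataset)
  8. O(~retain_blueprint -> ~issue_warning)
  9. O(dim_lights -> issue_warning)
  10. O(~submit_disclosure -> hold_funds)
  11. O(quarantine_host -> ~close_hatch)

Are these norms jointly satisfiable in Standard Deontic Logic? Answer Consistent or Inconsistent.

Consistent

Premise 3 is O(post_bond -> update_affidavit), but O(post_bond) is not derivable from the premises, so it does not yield O(update_affidavit).
So O(update_affidavit) is not derivable, and the apparent clash with O(~update_affidavit) does not arise.
A world satisfying every obligation exists (e.g. close_hatch=false, dim_lights=true, hold_funds=true, issue_warning=true, post_bond=false, quarantine_host=false, retain_blueprint=true, submit_disclosure=false, update_affidavit=false, verify_dataset=true); no atom is both obligatory and forbidden, so the set is consistent.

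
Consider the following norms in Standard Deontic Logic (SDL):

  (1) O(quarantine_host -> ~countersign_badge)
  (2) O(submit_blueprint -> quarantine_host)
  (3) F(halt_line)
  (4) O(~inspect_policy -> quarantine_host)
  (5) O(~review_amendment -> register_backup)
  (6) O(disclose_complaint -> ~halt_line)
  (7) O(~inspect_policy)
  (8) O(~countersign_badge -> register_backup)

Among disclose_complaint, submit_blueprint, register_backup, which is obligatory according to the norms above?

Premise 7 states O(~inspect_policy) outright.
With premise 4, O(~inspect_policy -> quarantine_host), the K-axiom yields O(quarantine_host).
From O(quarantine_host) and premise 1, O(quarantine_host -> ~countersign_badge), we obtain O(~countersign_badge).
With premise 8, O(~countersign_badge -> register_backup), the K-axiom yields O(register_backup).
So O(register_backup) holds — register_backup is obligatory. None of the other listed options is made obligatory by any chain of premises.

register_backup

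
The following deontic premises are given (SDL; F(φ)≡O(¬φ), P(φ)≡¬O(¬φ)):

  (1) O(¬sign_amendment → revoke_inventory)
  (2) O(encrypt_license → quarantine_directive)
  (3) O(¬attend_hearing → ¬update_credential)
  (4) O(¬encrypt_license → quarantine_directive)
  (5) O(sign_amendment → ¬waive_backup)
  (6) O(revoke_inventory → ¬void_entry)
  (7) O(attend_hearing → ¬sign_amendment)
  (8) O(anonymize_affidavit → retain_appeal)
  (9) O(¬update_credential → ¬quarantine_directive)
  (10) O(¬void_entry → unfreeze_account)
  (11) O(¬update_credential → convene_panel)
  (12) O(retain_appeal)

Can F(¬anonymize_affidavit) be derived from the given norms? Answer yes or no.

Premise 8 is O(anonymize_affidavit → retain_appeal); even if O(retain_appeal) held, inferring O(anonymize_affidavit) would be affirming the consequent — invalid.
No other premise forces O(anonymize_affidavit). An ideal world satisfying every premise can still have ¬anonymize_affidavit true, so F(¬anonymize_affidavit) is not derivable.

No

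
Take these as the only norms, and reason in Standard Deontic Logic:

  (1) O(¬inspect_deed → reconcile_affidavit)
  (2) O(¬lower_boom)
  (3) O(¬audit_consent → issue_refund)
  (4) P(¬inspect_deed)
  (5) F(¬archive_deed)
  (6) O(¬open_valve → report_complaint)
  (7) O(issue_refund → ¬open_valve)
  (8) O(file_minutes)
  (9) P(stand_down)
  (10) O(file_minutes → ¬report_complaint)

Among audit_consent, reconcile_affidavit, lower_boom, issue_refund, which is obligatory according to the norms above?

From premise 8 we have O(file_minutes).
Applying K to premise 10 (O(file_minutes → ¬report_complaint)) and O(file_minutes) yields O(¬report_complaint).
Premise 6, O(¬open_valve → report_complaint), contraposes to O(¬report_complaint → open_valve); with O(¬report_complaint) we get O(open_valve).
The contrapositive of premise 7 (O(issue_refund → ¬open_valve)) is O(open_valve → ¬issue_refund), and O(open_valve) is already established, so O(¬issue_refund).
Premise 3, O(¬audit_consent → issue_refund), contraposes to O(¬issue_refund → audit_consent); with O(¬issue_refund) we get O(audit_consent).
So O(audit_consent) holds — audit_consent is obligatory. None of the other listed options is made obligatory by any chain of premises.

audit_consent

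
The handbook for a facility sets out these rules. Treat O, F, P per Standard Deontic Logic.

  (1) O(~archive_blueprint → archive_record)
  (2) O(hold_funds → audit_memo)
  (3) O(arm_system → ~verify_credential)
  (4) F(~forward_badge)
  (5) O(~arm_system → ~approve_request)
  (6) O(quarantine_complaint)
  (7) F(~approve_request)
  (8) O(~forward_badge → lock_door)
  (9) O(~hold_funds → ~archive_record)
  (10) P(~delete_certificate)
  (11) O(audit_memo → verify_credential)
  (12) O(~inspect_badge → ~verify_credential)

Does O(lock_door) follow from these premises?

No

Premise 8 is O(~forward_badge → lock_door), but O(~forward_badge) is not derivable from the premises, so it does not yield O(lock_door).
No other premise forces O(lock_door). An ideal world satisfying every premise can still have lock_door false, so O(lock_door) is not derivable.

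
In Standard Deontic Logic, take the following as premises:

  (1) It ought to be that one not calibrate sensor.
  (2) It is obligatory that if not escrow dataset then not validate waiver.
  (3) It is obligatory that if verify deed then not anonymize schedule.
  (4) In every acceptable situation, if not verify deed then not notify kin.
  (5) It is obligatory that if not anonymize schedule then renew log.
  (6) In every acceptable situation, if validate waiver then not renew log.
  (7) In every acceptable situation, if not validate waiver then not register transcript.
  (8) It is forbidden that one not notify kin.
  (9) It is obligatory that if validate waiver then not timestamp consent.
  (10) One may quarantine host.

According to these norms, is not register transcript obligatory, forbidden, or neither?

Obligatory

Premise 8, F(¬notify_kin), is equivalent to O(notify_kin).
Premise 4 is O(¬verify_deed → ¬notify_kin); contrapositively O(notify_kin → verify_deed). Since O(notify_kin) holds, K gives O(verify_deed).
Premise 3 is O(verify_deed → ¬anonymize_schedule); since O(verify_deed), deontic closure gives O(¬anonymize_schedule).
With premise 5, O(¬anonymize_schedule → renew_log), the K-axiom yields O(renew_log).
Premise 6 is O(validate_waiver → ¬renew_log); contrapositively O(renew_log → ¬validate_waiver). Since O(renew_log) holds, K gives O(¬validate_waiver).
From O(¬validate_waiver) and premise 7, O(¬validate_waiver → ¬register_transcript), we obtain O(¬register_transcript).
Premises 1, 2, 9, 10 do not contribute to this derivation.
Hence ¬register_transcript is obligatory.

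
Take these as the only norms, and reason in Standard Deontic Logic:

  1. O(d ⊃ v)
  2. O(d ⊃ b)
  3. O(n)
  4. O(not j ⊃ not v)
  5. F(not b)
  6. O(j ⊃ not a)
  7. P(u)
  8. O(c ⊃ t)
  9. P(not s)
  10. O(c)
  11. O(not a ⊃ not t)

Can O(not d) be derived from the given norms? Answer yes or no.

Premise 10 gives O(c).
With premise 8, O(c ⊃ t), the K-axiom yields O(t).
Premise 11 is O(not a ⊃ not t); contrapositively O(t ⊃ a). Since O(t) holds, K gives O(a).
Premise 6, O(j ⊃ not a), contraposes to O(a ⊃ not j); with O(a) we get O(not j).
Applying K to premise 4 (O(not j ⊃ not v)) and O(not j) yields O(not v).
The contrapositive of premise 1 (O(d ⊃ v)) is O(not v ⊃ not d), and O(not v) is already established, so O(not d).
Premises 2, 3, 5, 7, 9 do not contribute to this derivation.
So O(not d) follows.

Yes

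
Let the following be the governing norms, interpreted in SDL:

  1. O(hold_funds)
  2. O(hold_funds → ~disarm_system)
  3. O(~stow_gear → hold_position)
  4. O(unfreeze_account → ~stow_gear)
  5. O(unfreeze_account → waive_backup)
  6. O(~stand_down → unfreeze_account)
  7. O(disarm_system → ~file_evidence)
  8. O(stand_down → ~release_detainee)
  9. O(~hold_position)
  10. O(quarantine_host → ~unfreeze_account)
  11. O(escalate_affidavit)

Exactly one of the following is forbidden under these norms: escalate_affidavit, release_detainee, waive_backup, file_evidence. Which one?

release_detainee

Premise 9 gives O(~hold_position).
The contrapositive of premise 3 (O(~stow_gear → hold_position)) is O(~hold_position → stow_gear), and O(~hold_position) is already established, so O(stow_gear).
Premise 4 is O(unfreeze_account → ~stow_gear); contrapositively O(stow_gear → ~unfreeze_account). Since O(stow_gear) holds, K gives O(~unfreeze_account).
The contrapositive of premise 6 (O(~stand_down → unfreeze_account)) is O(~unfreeze_account → stand_down), and O(~unfreeze_account) is already established, so O(stand_down).
Applying K to premise 8 (O(stand_down → ~release_detainee)) and O(stand_down) yields O(~release_detainee).
So O(~release_detainee) holds, i.e. release_detainee is forbidden. None of the other listed options is forbidden under the premises.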